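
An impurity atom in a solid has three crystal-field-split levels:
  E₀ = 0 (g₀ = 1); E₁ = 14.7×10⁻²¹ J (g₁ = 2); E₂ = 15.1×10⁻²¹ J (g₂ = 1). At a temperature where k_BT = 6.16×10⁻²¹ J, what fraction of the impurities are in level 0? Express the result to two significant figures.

0.79

Eᵢ/kT = 0, 2.386, 2.451.
Z = Σ gᵢe^(−Eᵢ/kT) = 1·e^(−0) + 2·e^(−2.386) + 1·e^(−2.451) = 1.000 + 0.1840 + 0.08621 = 1.270.
P₀ = g₀ e^(−E₀/kT) / Z = 1.000/1.270 = 0.79.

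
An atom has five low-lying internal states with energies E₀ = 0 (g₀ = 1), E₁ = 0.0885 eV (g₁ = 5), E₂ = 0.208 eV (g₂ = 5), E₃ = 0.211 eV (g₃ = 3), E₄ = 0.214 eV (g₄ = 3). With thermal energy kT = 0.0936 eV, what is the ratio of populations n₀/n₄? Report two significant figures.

3.3

n₀/n₄ = (g₀/g₄) exp[−(E₀−E₄)/kT] = (1/3) × exp(−(-0.214 eV)/(0.0936 eV)) = (1/3) × exp(2.286) = 3.3.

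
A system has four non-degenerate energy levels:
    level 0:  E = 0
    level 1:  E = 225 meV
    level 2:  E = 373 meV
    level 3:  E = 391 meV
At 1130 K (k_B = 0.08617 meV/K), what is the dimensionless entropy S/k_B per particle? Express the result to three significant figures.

0.468

k_BT = 0.08617 × 1130 K = 97.372 meV.
Eᵢ/kT = 0, 2.3107, 3.8307, 4.0155.
Z = Σ e^(−Eᵢ/kT) = e^(−0) + e^(−2.3107) + e^(−3.8307) + e^(−4.0155) = 1.0000 + 0.099192 + 0.021694 + 0.018034 = 1.1389.
⟨E⟩ = Σ EᵢPᵢ = 32.893 meV.
S/k_B = ln Z + ⟨E⟩/kT = ln(1.1389) + 32.893/97.372 = 0.13006 + 0.33781 = 0.468.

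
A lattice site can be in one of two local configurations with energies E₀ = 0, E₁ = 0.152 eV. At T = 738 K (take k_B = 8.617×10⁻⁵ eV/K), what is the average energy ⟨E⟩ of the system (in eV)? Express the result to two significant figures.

k_BT = 8.617×10⁻⁵ × 738 K = 0.06359 eV.
Eᵢ/kT = 0, 2.390.
Z = Σ e^(−Eᵢ/kT) = e^(−0) + e^(−2.390) = 1.000 + 0.09163 = 1.092.
⟨E⟩ = Σ Eᵢ e^(−Eᵢ/kT) / Z = (0·1.000 + 0.152·0.09163) / 1.092 = 0.013 eV.

0.013 eV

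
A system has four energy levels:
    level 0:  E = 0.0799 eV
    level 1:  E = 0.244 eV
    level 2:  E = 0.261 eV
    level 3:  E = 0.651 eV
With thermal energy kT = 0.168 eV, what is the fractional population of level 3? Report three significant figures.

Eᵢ/kT = 0.47560, 1.4524, 1.5536, 3.8750.
Z = Σ e^(−Eᵢ/kT) = e^(−0.47560) + e^(−1.4524) + e^(−1.5536) + e^(−3.8750) = 0.62151 + 0.23401 + 0.21149 + 0.020754 = 1.0878.
P₃ = e^(−E₃/kT) / Z = 0.020754/1.0878 = 0.0191.

0.0191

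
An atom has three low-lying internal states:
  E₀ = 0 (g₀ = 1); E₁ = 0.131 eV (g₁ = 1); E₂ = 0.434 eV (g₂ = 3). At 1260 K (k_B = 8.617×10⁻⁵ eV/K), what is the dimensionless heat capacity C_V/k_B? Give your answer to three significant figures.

0.787

k_BT = 8.617×10⁻⁵ × 1260 K = 0.10857 eV.
Eᵢ/kT = 0, 1.2066, 3.9974.
Z = Σ gᵢe^(−Eᵢ/kT) = 1·e^(−0) + 1·e^(−1.2066) + 3·e^(−3.9974) = 1.0000 + 0.29921 + 0.055090 = 1.3543.
⟨E⟩ = 0.046596 eV, ⟨E²⟩ = 0.011453 eV².
C_V/k_B = (⟨E²⟩ − ⟨E⟩²)/(kT)² = (0.011453 − 0.0021712)/0.011787 = 0.787.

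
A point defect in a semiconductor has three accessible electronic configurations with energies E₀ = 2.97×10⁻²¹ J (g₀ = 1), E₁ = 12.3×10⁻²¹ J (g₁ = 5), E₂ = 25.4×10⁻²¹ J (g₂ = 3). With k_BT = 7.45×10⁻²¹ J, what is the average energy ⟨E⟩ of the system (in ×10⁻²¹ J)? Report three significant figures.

Eᵢ/kT = 0.39866, 1.6510, 3.4094.
Z = Σ gᵢe^(−Eᵢ/kT) = 1·e^(−0.39866) + 5·e^(−1.6510) + 3·e^(−3.4094) = 0.67122 + 0.95929 + 0.099183 = 1.7297.
⟨E⟩ = Σ Eᵢ gᵢe^(−Eᵢ/kT) / Z = (2.97·0.67122 + 12.3·0.95929 + 25.4·0.099183) / 1.7297 = 9.43 ×10⁻²¹ J.

9.43 ×10⁻²¹ J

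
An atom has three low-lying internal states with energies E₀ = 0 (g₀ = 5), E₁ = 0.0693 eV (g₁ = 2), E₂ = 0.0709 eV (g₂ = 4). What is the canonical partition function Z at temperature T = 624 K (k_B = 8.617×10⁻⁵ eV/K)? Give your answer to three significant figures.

Z = 6.62

k_BT = 8.617×10⁻⁵ × 624 K = 0.053770 eV.
Eᵢ/kT = 0, 1.2888, 1.3186.
Z = Σ gᵢe^(−Eᵢ/kT) = 5·e^(−0) + 2·e^(−1.2888) + 4·e^(−1.3186) = 5.0000 + 0.55120 + 1.0700 = 6.6212.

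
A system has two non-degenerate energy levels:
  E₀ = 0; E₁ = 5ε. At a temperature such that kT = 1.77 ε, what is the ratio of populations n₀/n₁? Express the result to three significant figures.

16.9

n₀/n₁ = exp[−(E₀−E₁)/kT] = exp(−(-5ε)/(1.77ε)) = exp(2.8249) = 16.9.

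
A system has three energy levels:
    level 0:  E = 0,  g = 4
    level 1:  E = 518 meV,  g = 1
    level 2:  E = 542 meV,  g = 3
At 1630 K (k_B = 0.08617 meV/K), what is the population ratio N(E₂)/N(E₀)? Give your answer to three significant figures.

k_BT = 0.08617 × 1630 K = 140.46 meV.
n₂/n₀ = (g₂/g₀) exp[−(E₂−E₀)/kT] = (3/4) × exp(−(542 meV)/(140.46 meV)) = (3/4) × exp(-3.8587) = 0.0158.

0.0158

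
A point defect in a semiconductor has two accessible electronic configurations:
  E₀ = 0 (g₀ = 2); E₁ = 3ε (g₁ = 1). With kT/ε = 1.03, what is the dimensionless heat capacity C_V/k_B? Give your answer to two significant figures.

0.22

Eᵢ/kT = 0, 2.913.
Z = Σ gᵢe^(−Eᵢ/kT) = 2·e^(−0) + 1·e^(−2.913) = 2.000 + 0.05431 = 2.054.
⟨E⟩ = 0.07932 ε, ⟨E²⟩ = 0.2380 ε².
C_V/k_B = (⟨E²⟩ − ⟨E⟩²)/(kT)² = (0.2380 − 0.006292)/1.061 = 0.22.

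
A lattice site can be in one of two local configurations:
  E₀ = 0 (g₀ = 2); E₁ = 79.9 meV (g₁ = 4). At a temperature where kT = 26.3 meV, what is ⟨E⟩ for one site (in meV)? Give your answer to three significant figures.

6.99 meV

Eᵢ/kT = 0, 3.0380.
Z = Σ gᵢe^(−Eᵢ/kT) = 2·e^(−0) + 4·e^(−3.0380) = 2.0000 + 0.19172 = 2.1917.
⟨E⟩ = Σ Eᵢ gᵢe^(−Eᵢ/kT) / Z = (0·2.0000 + 79.9·0.19172) / 2.1917 = 6.99 meV.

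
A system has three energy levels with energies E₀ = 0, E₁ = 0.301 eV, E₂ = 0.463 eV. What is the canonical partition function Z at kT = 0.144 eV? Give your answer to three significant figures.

Eᵢ/kT = 0, 2.0903, 3.2153.
Z = Σ e^(−Eᵢ/kT) = e^(−0) + e^(−2.0903) + e^(−3.2153) = 1.0000 + 0.12365 + 0.040143 = 1.1638.

Z = 1.16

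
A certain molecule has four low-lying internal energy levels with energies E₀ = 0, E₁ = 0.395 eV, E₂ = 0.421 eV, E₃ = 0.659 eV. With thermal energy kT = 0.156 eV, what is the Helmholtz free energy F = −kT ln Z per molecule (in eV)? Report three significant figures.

Eᵢ/kT = 0, 2.5321, 2.6987, 4.2244.
Z = Σ e^(−Eᵢ/kT) = e^(−0) + e^(−2.5321) + e^(−2.6987) + e^(−4.2244) = 1.0000 + 0.079492 + 0.067293 + 0.014634 = 1.1614.
F = −kT ln Z = −0.156 × ln(1.1614) = −0.156 × 0.14963 = -0.0233 eV.

-0.0233 eV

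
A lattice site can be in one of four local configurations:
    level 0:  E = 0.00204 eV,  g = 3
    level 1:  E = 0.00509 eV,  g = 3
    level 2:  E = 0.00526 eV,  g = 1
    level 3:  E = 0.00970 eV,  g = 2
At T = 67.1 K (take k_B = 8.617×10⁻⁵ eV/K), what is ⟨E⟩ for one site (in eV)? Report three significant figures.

0.00397 eV

k_BT = 8.617×10⁻⁵ × 67.1 K = 0.0057820 eV.
Eᵢ/kT = 0.35282, 0.88032, 0.90972, 1.6776.
Z = Σ gᵢe^(−Eᵢ/kT) = 3·e^(−0.35282) + 3·e^(−0.88032) + 1·e^(−0.90972) + 2·e^(−1.6776) = 2.1081 + 1.2440 + 0.40264 + 0.37364 = 4.1284.
⟨E⟩ = Σ Eᵢ gᵢe^(−Eᵢ/kT) / Z = (0.00204·2.1081 + 0.00509·1.2440 + 0.00526·0.40264 + 0.00970·0.37364) / 4.1284 = 0.00397 eV.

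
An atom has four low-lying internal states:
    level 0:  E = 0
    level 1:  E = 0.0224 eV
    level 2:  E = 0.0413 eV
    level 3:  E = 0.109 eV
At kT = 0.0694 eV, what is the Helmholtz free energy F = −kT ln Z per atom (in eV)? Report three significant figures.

Eᵢ/kT = 0, 0.32277, 0.59510, 1.5706.
Z = Σ e^(−Eᵢ/kT) = e^(−0) + e^(−0.32277) + e^(−0.59510) + e^(−1.5706) = 1.0000 + 0.72414 + 0.55151 + 0.20792 = 2.4836.
F = −kT ln Z = −0.0694 × ln(2.4836) = −0.0694 × 0.90971 = -0.0631 eV.

-0.0631 eV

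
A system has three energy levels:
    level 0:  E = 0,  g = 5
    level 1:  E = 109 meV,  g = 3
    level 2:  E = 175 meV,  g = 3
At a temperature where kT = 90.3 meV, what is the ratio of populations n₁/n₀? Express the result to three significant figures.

0.179

n₁/n₀ = (g₁/g₀) exp[−(E₁−E₀)/kT] = (3/5) × exp(−(109 meV)/(90.3 meV)) = (3/5) × exp(-1.2071) = 0.179.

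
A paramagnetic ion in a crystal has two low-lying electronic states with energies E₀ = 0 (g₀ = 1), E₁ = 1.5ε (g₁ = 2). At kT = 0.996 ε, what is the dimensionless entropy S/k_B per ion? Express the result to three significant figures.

0.830

Eᵢ/kT = 0, 1.5060.
Z = Σ gᵢe^(−Eᵢ/kT) = 1·e^(−0) + 2·e^(−1.5060) = 1.0000 + 0.44359 = 1.4436.
⟨E⟩ = Σ EᵢPᵢ = 0.46092 ε.
S/k_B = ln Z + ⟨E⟩/kT = ln(1.4436) + 0.46092/0.996 = 0.36714 + 0.46277 = 0.830.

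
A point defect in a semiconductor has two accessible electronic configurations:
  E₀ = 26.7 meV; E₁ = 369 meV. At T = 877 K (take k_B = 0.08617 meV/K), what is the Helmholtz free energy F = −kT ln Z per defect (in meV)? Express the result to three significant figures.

25.9 meV

k_BT = 0.08617 × 877 K = 75.571 meV.
Eᵢ/kT = 0.35331, 4.8828.
Z = Σ e^(−Eᵢ/kT) = e^(−0.35331) + e^(−4.8828) = 0.70236 + 0.0075758 = 0.70994.
F = −kT ln Z = −75.571 × ln(0.70994) = −75.571 × -0.34257 = 25.9 meV.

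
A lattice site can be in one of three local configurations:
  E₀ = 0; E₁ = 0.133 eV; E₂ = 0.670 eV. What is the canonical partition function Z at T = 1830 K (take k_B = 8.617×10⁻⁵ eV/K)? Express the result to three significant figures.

k_BT = 8.617×10⁻⁵ × 1830 K = 0.15769 eV.
Eᵢ/kT = 0, 0.84343, 4.2488.
Z = Σ e^(−Eᵢ/kT) = e^(−0) + e^(−0.84343) + e^(−4.2488) = 1.0000 + 0.43023 + 0.014281 = 1.4445.

Z = 1.44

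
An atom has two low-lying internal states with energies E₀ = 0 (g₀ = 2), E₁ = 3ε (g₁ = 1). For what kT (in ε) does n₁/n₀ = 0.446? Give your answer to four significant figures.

n₁/n₀ = (g₁/g₀) exp[−(E₁−E₀)/kT] = 0.446.
⇒ (E₁−E₀)/kT = ln((1/2)/0.446) = ln(1.12108) = 0.114293.
kT = 3ε / 0.114293 = 26.25 ε.

26.25 ε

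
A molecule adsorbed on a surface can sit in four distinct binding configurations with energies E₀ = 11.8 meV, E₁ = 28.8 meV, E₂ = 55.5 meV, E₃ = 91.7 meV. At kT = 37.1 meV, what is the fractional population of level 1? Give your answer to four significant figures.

0.3075

Eᵢ/kT = 0.318059, 0.776280, 1.49596, 2.47170.
Z = Σ e^(−Eᵢ/kT) = e^(−0.318059) + e^(−0.776280) + e^(−1.49596) + e^(−2.47170) = 0.727560 + 0.460114 + 0.224033 + 0.0844412 = 1.49615.
P₁ = e^(−E₁/kT) / Z = 0.460114/1.49615 = 0.3075.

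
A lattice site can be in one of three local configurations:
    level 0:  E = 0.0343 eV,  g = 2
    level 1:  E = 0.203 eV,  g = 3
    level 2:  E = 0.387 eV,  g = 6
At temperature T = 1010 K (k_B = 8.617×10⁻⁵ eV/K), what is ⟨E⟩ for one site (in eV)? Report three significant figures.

0.0775 eV

k_BT = 8.617×10⁻⁵ × 1010 K = 0.087032 eV.
Eᵢ/kT = 0.39411, 2.3325, 4.4466.
Z = Σ gᵢe^(−Eᵢ/kT) = 2·e^(−0.39411) + 3·e^(−2.3325) + 6·e^(−4.4466) = 1.3486 + 0.29116 + 0.070310 = 1.7101.
⟨E⟩ = Σ Eᵢ gᵢe^(−Eᵢ/kT) / Z = (0.0343·1.3486 + 0.203·0.29116 + 0.387·0.070310) / 1.7101 = 0.0775 eV.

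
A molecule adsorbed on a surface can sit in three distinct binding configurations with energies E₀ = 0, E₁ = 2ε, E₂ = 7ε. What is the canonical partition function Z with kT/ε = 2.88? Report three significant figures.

Eᵢ/kT = 0, 0.69444, 2.4306.
Z = Σ e^(−Eᵢ/kT) = e^(−0) + e^(−0.69444) + e^(−2.4306) = 1.0000 + 0.49935 + 0.087984 = 1.5873.

Z = 1.59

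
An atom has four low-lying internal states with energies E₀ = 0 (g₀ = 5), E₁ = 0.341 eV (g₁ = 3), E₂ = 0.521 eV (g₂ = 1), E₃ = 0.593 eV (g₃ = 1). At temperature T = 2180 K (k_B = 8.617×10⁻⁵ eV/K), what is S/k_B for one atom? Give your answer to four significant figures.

k_BT = 8.617×10⁻⁵ × 2180 K = 0.187851 eV.
Eᵢ/kT = 0, 1.81527, 2.77347, 3.15676.
Z = Σ gᵢe^(−Eᵢ/kT) = 5·e^(−0) + 3·e^(−1.81527) + 1·e^(−2.77347) + 1·e^(−3.15676) = 5.00000 + 0.488382 + 0.0624449 + 0.0425634 = 5.59339.
⟨E⟩ = Σ EᵢPᵢ = 0.0401031 eV.
S/k_B = ln Z + ⟨E⟩/kT = ln(5.59339) + 0.0401031/0.187851 = 1.72159 + 0.213484 = 1.935.

1.935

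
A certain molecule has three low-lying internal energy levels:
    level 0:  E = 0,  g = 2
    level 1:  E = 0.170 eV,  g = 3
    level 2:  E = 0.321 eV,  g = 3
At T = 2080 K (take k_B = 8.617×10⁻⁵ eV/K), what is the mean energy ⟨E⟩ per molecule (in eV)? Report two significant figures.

k_BT = 8.617×10⁻⁵ × 2080 K = 0.1792 eV.
Eᵢ/kT = 0, 0.9487, 1.791.
Z = Σ gᵢe^(−Eᵢ/kT) = 2·e^(−0) + 3·e^(−0.9487) + 3·e^(−1.791) = 2.000 + 1.162 + 0.5004 = 3.662.
⟨E⟩ = Σ Eᵢ gᵢe^(−Eᵢ/kT) / Z = (0·2.000 + 0.170·1.162 + 0.321·0.5004) / 3.662 = 0.098 eV.

0.098 eV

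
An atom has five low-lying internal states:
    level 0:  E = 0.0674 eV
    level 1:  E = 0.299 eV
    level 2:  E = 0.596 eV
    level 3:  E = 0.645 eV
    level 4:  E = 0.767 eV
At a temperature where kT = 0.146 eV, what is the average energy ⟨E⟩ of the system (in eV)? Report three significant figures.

0.130 eV

Eᵢ/kT = 0.46164, 2.0479, 4.0822, 4.4178, 5.2534.
Z = Σ e^(−Eᵢ/kT) = e^(−0.46164) + e^(−2.0479) + e^(−4.0822) + e^(−4.4178) + e^(−5.2534) = 0.63025 + 0.12901 + 0.016870 + 0.012061 + 0.0052297 = 0.79342.
⟨E⟩ = Σ Eᵢ e^(−Eᵢ/kT) / Z = (0.0674·0.63025 + 0.299·0.12901 + 0.596·0.016870 + 0.645·0.012061 + 0.767·0.0052297) / 0.79342 = 0.130 eV.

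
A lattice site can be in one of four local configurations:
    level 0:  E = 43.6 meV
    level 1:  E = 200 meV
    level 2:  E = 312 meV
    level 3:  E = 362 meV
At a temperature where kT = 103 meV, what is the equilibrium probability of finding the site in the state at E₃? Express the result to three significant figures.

Eᵢ/kT = 0.42330, 1.9417, 3.0291, 3.5146.
Z = Σ e^(−Eᵢ/kT) = e^(−0.42330) + e^(−1.9417) + e^(−3.0291) + e^(−3.5146) = 0.65488 + 0.14346 + 0.048359 + 0.029760 = 0.87646.
P₃ = e^(−E₃/kT) / Z = 0.029760/0.87646 = 0.0340.

0.0340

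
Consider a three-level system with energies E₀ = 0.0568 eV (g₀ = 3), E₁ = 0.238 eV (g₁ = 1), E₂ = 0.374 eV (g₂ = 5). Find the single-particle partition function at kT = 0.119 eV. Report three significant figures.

Z = 2.21

Eᵢ/kT = 0.47731, 2.0000, 3.1429.
Z = Σ gᵢe^(−Eᵢ/kT) = 3·e^(−0.47731) + 1·e^(−2.0000) + 5·e^(−3.1429) = 1.8614 + 0.13534 + 0.21579 = 2.2125.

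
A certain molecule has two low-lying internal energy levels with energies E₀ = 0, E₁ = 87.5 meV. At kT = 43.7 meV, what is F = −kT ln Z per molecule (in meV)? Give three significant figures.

Eᵢ/kT = 0, 2.0023.
Z = Σ e^(−Eᵢ/kT) = e^(−0) + e^(−2.0023) = 1.0000 + 0.13502 = 1.1350.
F = −kT ln Z = −43.7 × ln(1.1350) = −43.7 × 0.12663 = -5.53 meV.

-5.53 meV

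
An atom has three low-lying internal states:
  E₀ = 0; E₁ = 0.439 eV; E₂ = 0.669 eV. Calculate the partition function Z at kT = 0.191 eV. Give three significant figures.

Z = 1.13

Eᵢ/kT = 0, 2.2984, 3.5026.
Z = Σ e^(−Eᵢ/kT) = e^(−0) + e^(−2.2984) + e^(−3.5026) = 1.0000 + 0.10042 + 0.030119 = 1.1305.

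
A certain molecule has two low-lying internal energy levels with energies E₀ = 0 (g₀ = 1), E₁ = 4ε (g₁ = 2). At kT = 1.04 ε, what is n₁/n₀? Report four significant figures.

n₁/n₀ = (g₁/g₀) exp[−(E₁−E₀)/kT] = (2/1) × exp(−(4ε)/(1.04ε)) = (2/1) × exp(-3.84615) = 0.04272.

0.04272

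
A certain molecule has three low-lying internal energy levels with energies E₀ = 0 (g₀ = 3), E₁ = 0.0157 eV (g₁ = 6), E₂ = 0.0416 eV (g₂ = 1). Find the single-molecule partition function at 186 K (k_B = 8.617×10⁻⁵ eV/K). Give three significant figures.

k_BT = 8.617×10⁻⁵ × 186 K = 0.016028 eV.
Eᵢ/kT = 0, 0.97954, 2.5955.
Z = Σ gᵢe^(−Eᵢ/kT) = 3·e^(−0) + 6·e^(−0.97954) + 1·e^(−2.5955) = 3.0000 + 2.2529 + 0.074609 = 5.3275.

Z = 5.33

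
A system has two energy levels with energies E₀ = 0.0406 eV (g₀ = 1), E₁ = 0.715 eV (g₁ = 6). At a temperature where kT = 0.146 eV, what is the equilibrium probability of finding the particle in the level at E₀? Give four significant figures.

Eᵢ/kT = 0.278082, 4.89726.
Z = Σ gᵢe^(−Eᵢ/kT) = 1·e^(−0.278082) + 6·e^(−4.89726) = 0.757235 + 0.0448021 = 0.802037.
P₀ = g₀ e^(−E₀/kT) / Z = 0.757235/0.802037 = 0.9441.

0.9441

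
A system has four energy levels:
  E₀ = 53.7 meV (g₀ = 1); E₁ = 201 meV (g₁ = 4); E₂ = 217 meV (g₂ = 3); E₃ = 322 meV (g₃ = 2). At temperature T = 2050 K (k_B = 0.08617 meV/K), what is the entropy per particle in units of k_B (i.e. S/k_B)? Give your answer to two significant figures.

2.2

k_BT = 0.08617 × 2050 K = 176.6 meV.
Eᵢ/kT = 0.3041, 1.138, 1.229, 1.823.
Z = Σ gᵢe^(−Eᵢ/kT) = 1·e^(−0.3041) + 4·e^(−1.138) + 3·e^(−1.229) + 2·e^(−1.823) = 0.7378 + 1.282 + 0.8778 + 0.3231 = 3.221.
⟨E⟩ = Σ EᵢPᵢ = 183.7 meV.
S/k_B = ln Z + ⟨E⟩/kT = ln(3.221) + 183.7/176.6 = 1.170 + 1.040 = 2.2.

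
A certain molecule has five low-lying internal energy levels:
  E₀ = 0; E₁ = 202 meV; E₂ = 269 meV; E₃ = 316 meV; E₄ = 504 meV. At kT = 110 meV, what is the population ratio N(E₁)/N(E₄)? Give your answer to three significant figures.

15.6

n₁/n₄ = exp[−(E₁−E₄)/kT] = exp(−(-302 meV)/(110 meV)) = exp(2.7455) = 15.6.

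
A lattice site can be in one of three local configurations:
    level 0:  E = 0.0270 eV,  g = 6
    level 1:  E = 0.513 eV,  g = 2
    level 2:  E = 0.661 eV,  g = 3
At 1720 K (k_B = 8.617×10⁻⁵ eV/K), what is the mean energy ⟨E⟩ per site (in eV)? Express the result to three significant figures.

0.0373 eV

k_BT = 8.617×10⁻⁵ × 1720 K = 0.14821 eV.
Eᵢ/kT = 0.18217, 3.4613, 4.4599.
Z = Σ gᵢe^(−Eᵢ/kT) = 6·e^(−0.18217) + 2·e^(−3.4613) + 3·e^(−4.4599) = 5.0008 + 0.062778 + 0.034691 = 5.0983.
⟨E⟩ = Σ Eᵢ gᵢe^(−Eᵢ/kT) / Z = (0.0270·5.0008 + 0.513·0.062778 + 0.661·0.034691) / 5.0983 = 0.0373 eV.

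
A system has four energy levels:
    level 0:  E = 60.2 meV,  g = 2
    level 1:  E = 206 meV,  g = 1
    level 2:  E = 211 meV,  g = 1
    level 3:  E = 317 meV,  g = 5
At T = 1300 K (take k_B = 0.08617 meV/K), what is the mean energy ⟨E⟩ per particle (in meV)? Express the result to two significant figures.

130 meV

k_BT = 0.08617 × 1300 K = 112.0 meV.
Eᵢ/kT = 0.5375, 1.839, 1.884, 2.830.
Z = Σ gᵢe^(−Eᵢ/kT) = 2·e^(−0.5375) + 1·e^(−1.839) + 1·e^(−1.884) + 5·e^(−2.830) = 1.168 + 0.1590 + 0.1520 + 0.2951 = 1.774.
⟨E⟩ = Σ Eᵢ gᵢe^(−Eᵢ/kT) / Z = (60.2·1.168 + 206·0.1590 + 211·0.1520 + 317·0.2951) / 1.774 = 130 meV.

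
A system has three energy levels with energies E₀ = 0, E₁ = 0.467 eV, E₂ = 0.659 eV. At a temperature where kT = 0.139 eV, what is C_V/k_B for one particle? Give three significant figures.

Eᵢ/kT = 0, 3.3597, 4.7410.
Z = Σ e^(−Eᵢ/kT) = e^(−0) + e^(−3.3597) + e^(−4.7410) = 1.0000 + 0.034746 + 0.0087299 = 1.0435.
⟨E⟩ = 0.021063 eV, ⟨E²⟩ = 0.010895 eV².
C_V/k_B = (⟨E²⟩ − ⟨E⟩²)/(kT)² = (0.010895 − 0.00044365)/0.019321 = 0.541.

0.541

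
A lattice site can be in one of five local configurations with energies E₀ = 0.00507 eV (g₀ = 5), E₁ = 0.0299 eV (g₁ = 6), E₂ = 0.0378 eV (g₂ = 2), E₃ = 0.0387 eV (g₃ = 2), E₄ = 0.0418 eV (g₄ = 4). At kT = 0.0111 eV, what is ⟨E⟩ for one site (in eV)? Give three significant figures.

0.00974 eV

Eᵢ/kT = 0.45676, 2.6937, 3.4054, 3.4865, 3.7658.
Z = Σ gᵢe^(−Eᵢ/kT) = 5·e^(−0.45676) + 6·e^(−2.6937) + 2·e^(−3.4054) + 2·e^(−3.4865) + 4·e^(−3.7658) = 3.1667 + 0.40578 + 0.066387 + 0.061216 + 0.092596 = 3.7927.
⟨E⟩ = Σ Eᵢ gᵢe^(−Eᵢ/kT) / Z = (0.00507·3.1667 + 0.0299·0.40578 + 0.0378·0.066387 + 0.0387·0.061216 + 0.0418·0.092596) / 3.7927 = 0.00974 eV.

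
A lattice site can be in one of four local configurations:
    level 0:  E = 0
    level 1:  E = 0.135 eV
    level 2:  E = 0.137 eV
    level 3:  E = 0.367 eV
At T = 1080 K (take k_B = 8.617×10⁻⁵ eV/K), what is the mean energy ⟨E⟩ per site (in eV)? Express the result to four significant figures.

k_BT = 8.617×10⁻⁵ × 1080 K = 0.0930636 eV.
Eᵢ/kT = 0, 1.45062, 1.47211, 3.94354.
Z = Σ e^(−Eᵢ/kT) = e^(−0) + e^(−1.45062) + e^(−1.47211) + e^(−3.94354) = 1.00000 + 0.234425 + 0.229441 + 0.0193795 = 1.48325.
⟨E⟩ = Σ Eᵢ e^(−Eᵢ/kT) / Z = (0·1.00000 + 0.135·0.234425 + 0.137·0.229441 + 0.367·0.0193795) / 1.48325 = 0.04732 eV.

0.04732 eV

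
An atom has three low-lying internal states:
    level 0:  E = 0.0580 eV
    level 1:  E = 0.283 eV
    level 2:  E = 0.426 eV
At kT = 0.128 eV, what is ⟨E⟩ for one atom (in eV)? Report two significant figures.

Eᵢ/kT = 0.4531, 2.211, 3.328.
Z = Σ e^(−Eᵢ/kT) = e^(−0.4531) + e^(−2.211) + e^(−3.328) = 0.6357 + 0.1096 + 0.03586 = 0.7812.
⟨E⟩ = Σ Eᵢ e^(−Eᵢ/kT) / Z = (0.0580·0.6357 + 0.283·0.1096 + 0.426·0.03586) / 0.7812 = 0.11 eV.

0.11 eV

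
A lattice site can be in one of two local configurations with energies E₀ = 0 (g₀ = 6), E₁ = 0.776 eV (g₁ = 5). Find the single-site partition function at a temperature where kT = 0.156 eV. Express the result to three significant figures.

Eᵢ/kT = 0, 4.9744.
Z = Σ gᵢe^(−Eᵢ/kT) = 6·e^(−0) + 5·e^(−4.9744) = 6.0000 + 0.034563 = 6.0346.

Z = 6.03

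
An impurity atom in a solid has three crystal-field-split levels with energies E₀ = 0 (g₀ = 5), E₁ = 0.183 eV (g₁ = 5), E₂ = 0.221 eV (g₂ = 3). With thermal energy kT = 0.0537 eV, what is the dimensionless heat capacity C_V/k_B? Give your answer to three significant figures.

Eᵢ/kT = 0, 3.4078, 4.1155.
Z = Σ gᵢe^(−Eᵢ/kT) = 5·e^(−0) + 5·e^(−3.4078) + 3·e^(−4.1155) = 5.0000 + 0.16557 + 0.048953 = 5.2145.
⟨E⟩ = 0.0078853 eV, ⟨E²⟩ = 0.0015219 eV².
C_V/k_B = (⟨E²⟩ − ⟨E⟩²)/(kT)² = (0.0015219 − 0.000062178)/0.0028837 = 0.506.

0.506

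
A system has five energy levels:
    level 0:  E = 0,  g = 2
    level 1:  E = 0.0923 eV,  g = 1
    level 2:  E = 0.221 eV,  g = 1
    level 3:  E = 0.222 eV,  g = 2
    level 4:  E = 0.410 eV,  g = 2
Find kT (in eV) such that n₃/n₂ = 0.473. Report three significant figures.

0.000694 eV

n₃/n₂ = (g₃/g₂) exp[−(E₃−E₂)/kT] = 0.473.
⇒ (E₃−E₂)/kT = ln((2/1)/0.473) = ln(4.2283) = 1.4418.
kT = 0.001 eV / 1.4418 = 0.000694 eV.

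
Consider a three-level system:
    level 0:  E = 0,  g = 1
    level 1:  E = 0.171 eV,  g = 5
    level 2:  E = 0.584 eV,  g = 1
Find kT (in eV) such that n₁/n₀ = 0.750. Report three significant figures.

0.0901 eV

n₁/n₀ = (g₁/g₀) exp[−(E₁−E₀)/kT] = 0.750.
⇒ (E₁−E₀)/kT = ln((5/1)/0.750) = ln(6.6667) = 1.8971.
kT = 0.171 eV / 1.8971 = 0.0901 eV.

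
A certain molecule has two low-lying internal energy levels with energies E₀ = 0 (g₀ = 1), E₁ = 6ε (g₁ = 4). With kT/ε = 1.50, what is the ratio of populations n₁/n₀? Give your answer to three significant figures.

0.0733

n₁/n₀ = (g₁/g₀) exp[−(E₁−E₀)/kT] = (4/1) × exp(−(6ε)/(1.50ε)) = (4/1) × exp(-4.0000) = 0.0733.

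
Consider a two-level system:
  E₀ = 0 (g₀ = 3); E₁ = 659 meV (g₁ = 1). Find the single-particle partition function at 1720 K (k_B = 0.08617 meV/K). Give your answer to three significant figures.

k_BT = 0.08617 × 1720 K = 148.21 meV.
Eᵢ/kT = 0, 4.4464.
Z = Σ gᵢe^(−Eᵢ/kT) = 3·e^(−0) + 1·e^(−4.4464) = 3.0000 + 0.011721 = 3.0117.

Z = 3.01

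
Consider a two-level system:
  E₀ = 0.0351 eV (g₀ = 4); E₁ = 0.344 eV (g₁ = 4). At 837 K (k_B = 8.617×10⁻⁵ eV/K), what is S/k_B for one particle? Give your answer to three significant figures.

k_BT = 8.617×10⁻⁵ × 837 K = 0.072124 eV.
Eᵢ/kT = 0.48666, 4.7696.
Z = Σ gᵢe^(−Eᵢ/kT) = 4·e^(−0.48666) + 4·e^(−4.7696) = 2.4587 + 0.033935 = 2.4926.
⟨E⟩ = Σ EᵢPᵢ = 0.039306 eV.
S/k_B = ln Z + ⟨E⟩/kT = ln(2.4926) + 0.039306/0.072124 = 0.91333 + 0.54498 = 1.46.

1.46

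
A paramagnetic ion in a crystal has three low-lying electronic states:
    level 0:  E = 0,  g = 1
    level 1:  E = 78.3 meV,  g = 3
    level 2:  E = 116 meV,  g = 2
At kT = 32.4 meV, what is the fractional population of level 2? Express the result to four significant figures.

Eᵢ/kT = 0, 2.41667, 3.58025.
Z = Σ gᵢe^(−Eᵢ/kT) = 1·e^(−0) + 3·e^(−2.41667) + 2·e^(−3.58025) = 1.00000 + 0.267655 + 0.0557375 = 1.32339.
P₂ = g₂ e^(−E₂/kT) / Z = 0.0557375/1.32339 = 0.04212.

0.04212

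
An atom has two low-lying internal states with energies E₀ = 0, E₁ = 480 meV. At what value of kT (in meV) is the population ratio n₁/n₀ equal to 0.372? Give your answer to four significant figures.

485.4 meV

n₁/n₀ = exp[−(E₁−E₀)/kT] = 0.372.
⇒ (E₁−E₀)/kT = ln(1/0.372) = ln(2.68817) = 0.988861.
kT = 480 meV / 0.988861 = 485.4 meV.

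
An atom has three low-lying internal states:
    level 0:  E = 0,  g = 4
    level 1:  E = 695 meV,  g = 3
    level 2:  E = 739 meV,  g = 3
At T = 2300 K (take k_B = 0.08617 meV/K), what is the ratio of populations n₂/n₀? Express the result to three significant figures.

0.0180

k_BT = 0.08617 × 2300 K = 198.19 meV.
n₂/n₀ = (g₂/g₀) exp[−(E₂−E₀)/kT] = (3/4) × exp(−(739 meV)/(198.19 meV)) = (3/4) × exp(-3.7287) = 0.0180.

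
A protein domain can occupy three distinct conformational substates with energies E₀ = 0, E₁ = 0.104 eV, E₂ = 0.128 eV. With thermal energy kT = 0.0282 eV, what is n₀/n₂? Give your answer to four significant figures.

n₀/n₂ = exp[−(E₀−E₂)/kT] = exp(−(-0.128 eV)/(0.0282 eV)) = exp(4.53901) = 93.60.

93.60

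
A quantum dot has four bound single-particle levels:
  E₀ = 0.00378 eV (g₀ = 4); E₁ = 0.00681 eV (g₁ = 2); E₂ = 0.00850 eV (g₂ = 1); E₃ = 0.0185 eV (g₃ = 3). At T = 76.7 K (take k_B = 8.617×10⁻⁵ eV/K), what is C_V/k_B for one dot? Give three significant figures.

0.275

k_BT = 8.617×10⁻⁵ × 76.7 K = 0.0066092 eV.
Eᵢ/kT = 0.57193, 1.0304, 1.2861, 2.7991.
Z = Σ gᵢe^(−Eᵢ/kT) = 4·e^(−0.57193) + 2·e^(−1.0304) + 1·e^(−1.2861) + 3·e^(−2.7991) = 2.2577 + 0.71373 + 0.27635 + 0.18259 = 3.4304.
⟨E⟩ = 0.0055741 eV, ⟨E²⟩ = 0.000043090 eV².
C_V/k_B = (⟨E²⟩ − ⟨E⟩²)/(kT)² = (0.000043090 − 0.000031071)/0.000043682 = 0.275.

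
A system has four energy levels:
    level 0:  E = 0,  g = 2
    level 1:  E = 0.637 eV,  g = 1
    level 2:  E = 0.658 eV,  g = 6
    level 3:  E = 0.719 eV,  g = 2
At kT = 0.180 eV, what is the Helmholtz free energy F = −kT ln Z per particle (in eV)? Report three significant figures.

Eᵢ/kT = 0, 3.5389, 3.6556, 3.9944.
Z = Σ gᵢe^(−Eᵢ/kT) = 2·e^(−0) + 1·e^(−3.5389) + 6·e^(−3.6556) + 2·e^(−3.9944) = 2.0000 + 0.029045 + 0.15508 + 0.036837 = 2.2210.
F = −kT ln Z = −0.180 × ln(2.2210) = −0.180 × 0.79796 = -0.144 eV.

-0.144 eV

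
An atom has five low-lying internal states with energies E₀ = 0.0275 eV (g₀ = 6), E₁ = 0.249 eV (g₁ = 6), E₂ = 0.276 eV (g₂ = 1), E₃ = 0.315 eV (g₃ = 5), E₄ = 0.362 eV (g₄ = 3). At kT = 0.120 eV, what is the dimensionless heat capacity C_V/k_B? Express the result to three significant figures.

0.794

Eᵢ/kT = 0.22917, 2.0750, 2.3000, 2.6250, 3.0167.
Z = Σ gᵢe^(−Eᵢ/kT) = 6·e^(−0.22917) + 6·e^(−2.0750) + 1·e^(−2.3000) + 5·e^(−2.6250) + 3·e^(−3.0167) = 4.7712 + 0.75334 + 0.10026 + 0.36220 + 0.14689 = 6.1339.
⟨E⟩ = 0.083752 eV, ⟨E²⟩ = 0.018445 eV².
C_V/k_B = (⟨E²⟩ − ⟨E⟩²)/(kT)² = (0.018445 − 0.0070144)/0.014400 = 0.794.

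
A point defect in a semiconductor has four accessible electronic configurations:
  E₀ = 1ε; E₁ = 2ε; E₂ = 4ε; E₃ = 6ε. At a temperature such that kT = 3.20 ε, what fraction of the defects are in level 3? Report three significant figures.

0.0899

Eᵢ/kT = 0.31250, 0.62500, 1.2500, 1.8750.
Z = Σ e^(−Eᵢ/kT) = e^(−0.31250) + e^(−0.62500) + e^(−1.2500) + e^(−1.8750) = 0.73162 + 0.53526 + 0.28650 + 0.15335 = 1.7067.
P₃ = e^(−E₃/kT) / Z = 0.15335/1.7067 = 0.0899.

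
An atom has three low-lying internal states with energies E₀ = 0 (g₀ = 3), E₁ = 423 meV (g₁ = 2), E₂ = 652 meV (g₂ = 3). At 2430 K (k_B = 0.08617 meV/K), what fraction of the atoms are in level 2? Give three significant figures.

k_BT = 0.08617 × 2430 K = 209.39 meV.
Eᵢ/kT = 0, 2.0202, 3.1138.
Z = Σ gᵢe^(−Eᵢ/kT) = 3·e^(−0) + 2·e^(−2.0202) + 3·e^(−3.1138) = 3.0000 + 0.26526 + 0.13330 = 3.3986.
P₂ = g₂ e^(−E₂/kT) / Z = 0.13330/3.3986 = 0.0392.

0.0392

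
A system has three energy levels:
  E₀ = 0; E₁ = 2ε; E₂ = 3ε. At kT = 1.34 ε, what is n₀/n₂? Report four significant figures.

9.382

n₀/n₂ = exp[−(E₀−E₂)/kT] = exp(−(-3ε)/(1.34ε)) = exp(2.23881) = 9.382.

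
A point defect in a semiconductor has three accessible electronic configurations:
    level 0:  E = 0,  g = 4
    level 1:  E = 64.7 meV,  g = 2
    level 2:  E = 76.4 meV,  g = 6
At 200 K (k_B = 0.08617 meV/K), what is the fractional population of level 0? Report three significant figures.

k_BT = 0.08617 × 200 K = 17.234 meV.
Eᵢ/kT = 0, 3.7542, 4.4331.
Z = Σ gᵢe^(−Eᵢ/kT) = 4·e^(−0) + 2·e^(−3.7542) + 6·e^(−4.4331) = 4.0000 + 0.046838 + 0.071266 = 4.1181.
P₀ = g₀ e^(−E₀/kT) / Z = 4.0000/4.1181 = 0.971.

0.971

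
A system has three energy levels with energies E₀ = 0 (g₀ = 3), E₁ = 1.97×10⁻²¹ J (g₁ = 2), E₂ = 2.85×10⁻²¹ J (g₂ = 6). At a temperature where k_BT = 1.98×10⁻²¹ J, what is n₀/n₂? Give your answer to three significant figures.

2.11

n₀/n₂ = (g₀/g₂) exp[−(E₀−E₂)/kT] = (3/6) × exp(−(-2.85 ×10⁻²¹ J)/(1.98 ×10⁻²¹ J)) = (3/6) × exp(1.4394) = 2.11.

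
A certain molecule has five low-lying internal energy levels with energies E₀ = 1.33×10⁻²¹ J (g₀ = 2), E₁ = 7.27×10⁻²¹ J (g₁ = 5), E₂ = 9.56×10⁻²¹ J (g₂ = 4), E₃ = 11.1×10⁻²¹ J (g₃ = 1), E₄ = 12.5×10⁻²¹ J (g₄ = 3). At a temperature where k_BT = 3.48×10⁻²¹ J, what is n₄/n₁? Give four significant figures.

n₄/n₁ = (g₄/g₁) exp[−(E₄−E₁)/kT] = (3/5) × exp(−(5.23 ×10⁻²¹ J)/(3.48 ×10⁻²¹ J)) = (3/5) × exp(-1.50287) = 0.1335.

0.1335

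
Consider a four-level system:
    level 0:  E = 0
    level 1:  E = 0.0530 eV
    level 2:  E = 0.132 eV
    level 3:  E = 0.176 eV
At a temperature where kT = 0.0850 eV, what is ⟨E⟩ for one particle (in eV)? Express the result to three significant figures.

Eᵢ/kT = 0, 0.62353, 1.5529, 2.0706.
Z = Σ e^(−Eᵢ/kT) = e^(−0) + e^(−0.62353) + e^(−1.5529) + e^(−2.0706) = 1.0000 + 0.53605 + 0.21163 + 0.12611 = 1.8738.
⟨E⟩ = Σ Eᵢ e^(−Eᵢ/kT) / Z = (0·1.0000 + 0.0530·0.53605 + 0.132·0.21163 + 0.176·0.12611) / 1.8738 = 0.0419 eV.

0.0419 eV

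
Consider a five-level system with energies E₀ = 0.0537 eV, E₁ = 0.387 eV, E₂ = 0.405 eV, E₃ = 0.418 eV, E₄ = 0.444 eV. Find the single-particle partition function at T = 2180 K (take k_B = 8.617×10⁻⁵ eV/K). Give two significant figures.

k_BT = 8.617×10⁻⁵ × 2180 K = 0.1879 eV.
Eᵢ/kT = 0.2858, 2.060, 2.155, 2.225, 2.363.
Z = Σ e^(−Eᵢ/kT) = e^(−0.2858) + e^(−2.060) + e^(−2.155) + e^(−2.225) + e^(−2.363) = 0.7514 + 0.1275 + 0.1159 + 0.1081 + 0.09414 = 1.197.

Z = 1.2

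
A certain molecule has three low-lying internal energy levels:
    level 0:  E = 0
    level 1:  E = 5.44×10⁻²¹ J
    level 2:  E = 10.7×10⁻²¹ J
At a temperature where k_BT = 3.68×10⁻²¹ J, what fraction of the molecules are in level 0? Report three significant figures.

0.780

Eᵢ/kT = 0, 1.4783, 2.9076.
Z = Σ e^(−Eᵢ/kT) = e^(−0) + e^(−1.4783) + e^(−2.9076) = 1.0000 + 0.22803 + 0.054607 = 1.2826.
P₀ = e^(−E₀/kT) / Z = 1.0000/1.2826 = 0.780.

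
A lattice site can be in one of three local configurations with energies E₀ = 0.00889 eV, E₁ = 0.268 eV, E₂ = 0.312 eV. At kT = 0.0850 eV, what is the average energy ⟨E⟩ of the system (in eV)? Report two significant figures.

0.028 eV

Eᵢ/kT = 0.1046, 3.153, 3.671.
Z = Σ e^(−Eᵢ/kT) = e^(−0.1046) + e^(−3.153) + e^(−3.671) = 0.9007 + 0.04272 + 0.02545 = 0.9689.
⟨E⟩ = Σ Eᵢ e^(−Eᵢ/kT) / Z = (0.00889·0.9007 + 0.268·0.04272 + 0.312·0.02545) / 0.9689 = 0.028 eV.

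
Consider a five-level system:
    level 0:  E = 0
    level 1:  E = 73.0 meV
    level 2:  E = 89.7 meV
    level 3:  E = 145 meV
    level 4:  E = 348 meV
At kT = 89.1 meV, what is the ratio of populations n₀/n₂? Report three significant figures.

2.74

n₀/n₂ = exp[−(E₀−E₂)/kT] = exp(−(-89.7 meV)/(89.1 meV)) = exp(1.0067) = 2.74.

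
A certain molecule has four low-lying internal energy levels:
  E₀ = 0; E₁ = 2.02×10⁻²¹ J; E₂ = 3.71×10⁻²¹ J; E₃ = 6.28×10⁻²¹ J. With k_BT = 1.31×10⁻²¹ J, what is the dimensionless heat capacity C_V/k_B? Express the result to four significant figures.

0.7390

Eᵢ/kT = 0, 1.54198, 2.83206, 4.79389.
Z = Σ e^(−Eᵢ/kT) = e^(−0) + e^(−1.54198) + e^(−2.83206) + e^(−4.79389) = 1.00000 + 0.213957 + 0.0588914 + 0.00828018 = 1.28113.
⟨E⟩ = 0.548484, ⟨E²⟩ = 1.56906.
C_V/k_B = (⟨E²⟩ − ⟨E⟩²)/(kT)² = (1.56906 − 0.300835)/1.71610 = 0.7390.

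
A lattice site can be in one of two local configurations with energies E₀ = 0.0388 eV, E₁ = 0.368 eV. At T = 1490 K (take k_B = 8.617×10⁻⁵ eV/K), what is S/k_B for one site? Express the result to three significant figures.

k_BT = 8.617×10⁻⁵ × 1490 K = 0.12839 eV.
Eᵢ/kT = 0.30220, 2.8663.
Z = Σ e^(−Eᵢ/kT) = e^(−0.30220) + e^(−2.8663) = 0.73919 + 0.056909 = 0.79610.
⟨E⟩ = Σ EᵢPᵢ = 0.062333 eV.
S/k_B = ln Z + ⟨E⟩/kT = ln(0.79610) + 0.062333/0.12839 = -0.22803 + 0.48550 = 0.257.

0.257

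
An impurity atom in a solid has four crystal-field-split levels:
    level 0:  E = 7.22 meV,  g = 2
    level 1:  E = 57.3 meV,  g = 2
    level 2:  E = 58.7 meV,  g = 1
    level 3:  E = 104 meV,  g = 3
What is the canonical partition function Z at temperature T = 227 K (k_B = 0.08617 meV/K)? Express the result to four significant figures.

k_BT = 0.08617 × 227 K = 19.5606 meV.
Eᵢ/kT = 0.369109, 2.92936, 3.00093, 5.31681.
Z = Σ gᵢe^(−Eᵢ/kT) = 2·e^(−0.369109) + 2·e^(−2.92936) + 1·e^(−3.00093) + 3·e^(−5.31681) = 1.38270 + 0.106862 + 0.0497408 + 0.0147252 = 1.55403.

Z = 1.554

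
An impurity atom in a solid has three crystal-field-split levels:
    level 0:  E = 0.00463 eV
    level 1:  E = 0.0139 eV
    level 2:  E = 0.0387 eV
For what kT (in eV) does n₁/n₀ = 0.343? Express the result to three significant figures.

0.00866 eV

n₁/n₀ = exp[−(E₁−E₀)/kT] = 0.343.
⇒ (E₁−E₀)/kT = ln(1/0.343) = ln(2.9155) = 1.0700.
kT = 0.00927 eV / 1.0700 = 0.00866 eV.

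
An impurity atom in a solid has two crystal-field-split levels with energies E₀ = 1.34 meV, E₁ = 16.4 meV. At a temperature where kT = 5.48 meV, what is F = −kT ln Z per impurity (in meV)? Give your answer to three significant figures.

Eᵢ/kT = 0.24453, 2.9927.
Z = Σ e^(−Eᵢ/kT) = e^(−0.24453) + e^(−2.9927) = 0.78307 + 0.050152 = 0.83322.
F = −kT ln Z = −5.48 × ln(0.83322) = −5.48 × -0.18246 = 1.00 meV.

1.00 meV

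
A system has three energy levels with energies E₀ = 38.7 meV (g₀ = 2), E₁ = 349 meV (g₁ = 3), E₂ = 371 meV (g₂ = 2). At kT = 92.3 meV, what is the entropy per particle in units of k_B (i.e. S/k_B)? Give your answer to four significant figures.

1.023

Eᵢ/kT = 0.419285, 3.78115, 4.01950.
Z = Σ gᵢe^(−Eᵢ/kT) = 2·e^(−0.419285) + 3·e^(−3.78115) + 2·e^(−4.01950) = 1.31503 + 0.0683894 + 0.0359239 = 1.41934.
⟨E⟩ = Σ EᵢPᵢ = 62.0622 meV.
S/k_B = ln Z + ⟨E⟩/kT = ln(1.41934) + 62.0622/92.3 = 0.350192 + 0.672397 = 1.023.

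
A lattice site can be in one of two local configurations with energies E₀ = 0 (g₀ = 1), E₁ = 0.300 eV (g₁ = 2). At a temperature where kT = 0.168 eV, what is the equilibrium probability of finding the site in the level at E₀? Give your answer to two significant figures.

Eᵢ/kT = 0, 1.786.
Z = Σ gᵢe^(−Eᵢ/kT) = 1·e^(−0) + 2·e^(−1.786) = 1.000 + 0.3353 = 1.335.
P₀ = g₀ e^(−E₀/kT) / Z = 1.000/1.335 = 0.75.

0.75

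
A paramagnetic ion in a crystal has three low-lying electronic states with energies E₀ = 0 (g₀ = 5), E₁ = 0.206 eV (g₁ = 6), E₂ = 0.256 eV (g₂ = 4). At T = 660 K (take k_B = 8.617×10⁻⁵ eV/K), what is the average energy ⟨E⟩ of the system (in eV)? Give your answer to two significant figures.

k_BT = 8.617×10⁻⁵ × 660 K = 0.05687 eV.
Eᵢ/kT = 0, 3.622, 4.501.
Z = Σ gᵢe^(−Eᵢ/kT) = 5·e^(−0) + 6·e^(−3.622) + 4·e^(−4.501) = 5.000 + 0.1604 + 0.04439 = 5.205.
⟨E⟩ = Σ Eᵢ gᵢe^(−Eᵢ/kT) / Z = (0·5.000 + 0.206·0.1604 + 0.256·0.04439) / 5.205 = 0.0085 eV.

0.0085 eV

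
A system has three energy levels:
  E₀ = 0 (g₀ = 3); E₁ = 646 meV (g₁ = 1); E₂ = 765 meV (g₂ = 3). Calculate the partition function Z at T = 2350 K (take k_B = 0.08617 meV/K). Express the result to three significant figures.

k_BT = 0.08617 × 2350 K = 202.50 meV.
Eᵢ/kT = 0, 3.1901, 3.7778.
Z = Σ gᵢe^(−Eᵢ/kT) = 3·e^(−0) + 1·e^(−3.1901) + 3·e^(−3.7778) = 3.0000 + 0.041168 + 0.068619 = 3.1098.

Z = 3.11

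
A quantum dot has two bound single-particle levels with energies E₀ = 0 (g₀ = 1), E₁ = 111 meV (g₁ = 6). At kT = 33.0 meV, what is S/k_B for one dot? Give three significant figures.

Eᵢ/kT = 0, 3.3636.
Z = Σ gᵢe^(−Eᵢ/kT) = 1·e^(−0) + 6·e^(−3.3636) = 1.0000 + 0.20766 = 1.2077.
⟨E⟩ = Σ EᵢPᵢ = 19.086 meV.
S/k_B = ln Z + ⟨E⟩/kT = ln(1.2077) + 19.086/33.0 = 0.18872 + 0.57836 = 0.767.

0.767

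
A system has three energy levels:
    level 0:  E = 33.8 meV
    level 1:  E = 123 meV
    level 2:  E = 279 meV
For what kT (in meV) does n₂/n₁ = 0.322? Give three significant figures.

138 meV

n₂/n₁ = exp[−(E₂−E₁)/kT] = 0.322.
⇒ (E₂−E₁)/kT = ln(1/0.322) = ln(3.1056) = 1.1332.
kT = 156 meV / 1.1332 = 138 meV.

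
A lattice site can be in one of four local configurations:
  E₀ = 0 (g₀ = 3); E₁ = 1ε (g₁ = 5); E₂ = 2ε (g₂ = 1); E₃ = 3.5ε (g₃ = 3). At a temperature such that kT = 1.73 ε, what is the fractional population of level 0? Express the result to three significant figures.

Eᵢ/kT = 0, 0.57803, 1.1561, 2.0231.
Z = Σ gᵢe^(−Eᵢ/kT) = 3·e^(−0) + 5·e^(−0.57803) + 1·e^(−1.1561) + 3·e^(−2.0231) = 3.0000 + 2.8050 + 0.31471 + 0.39673 = 6.5164.
P₀ = g₀ e^(−E₀/kT) / Z = 3.0000/6.5164 = 0.460.

0.460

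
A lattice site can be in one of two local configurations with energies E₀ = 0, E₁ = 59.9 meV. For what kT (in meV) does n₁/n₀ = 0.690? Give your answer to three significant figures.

n₁/n₀ = exp[−(E₁−E₀)/kT] = 0.690.
⇒ (E₁−E₀)/kT = ln(1/0.690) = ln(1.4493) = 0.37108.
kT = 59.9 meV / 0.37108 = 161 meV.

161 meV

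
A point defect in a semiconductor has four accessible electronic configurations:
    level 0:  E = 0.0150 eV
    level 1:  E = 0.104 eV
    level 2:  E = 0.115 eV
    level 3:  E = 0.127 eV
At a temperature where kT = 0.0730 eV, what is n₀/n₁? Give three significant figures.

3.38

n₀/n₁ = exp[−(E₀−E₁)/kT] = exp(−(-0.0890 eV)/(0.0730 eV)) = exp(1.2192) = 3.38.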